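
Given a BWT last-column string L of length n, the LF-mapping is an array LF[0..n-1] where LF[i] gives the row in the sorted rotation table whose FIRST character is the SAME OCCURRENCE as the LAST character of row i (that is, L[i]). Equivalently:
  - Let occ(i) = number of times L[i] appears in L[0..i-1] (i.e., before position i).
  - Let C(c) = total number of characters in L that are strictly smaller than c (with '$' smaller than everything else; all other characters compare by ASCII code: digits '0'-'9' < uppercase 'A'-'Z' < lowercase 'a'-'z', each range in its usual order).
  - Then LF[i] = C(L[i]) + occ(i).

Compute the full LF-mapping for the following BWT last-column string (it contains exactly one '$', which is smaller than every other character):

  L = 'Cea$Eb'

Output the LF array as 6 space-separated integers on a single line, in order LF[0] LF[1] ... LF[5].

Answer: 1 5 3 0 2 4

Derivation:
Char counts: '$':1, 'C':1, 'E':1, 'a':1, 'b':1, 'e':1
C (first-col start): C('$')=0, C('C')=1, C('E')=2, C('a')=3, C('b')=4, C('e')=5
L[0]='C': occ=0, LF[0]=C('C')+0=1+0=1
L[1]='e': occ=0, LF[1]=C('e')+0=5+0=5
L[2]='a': occ=0, LF[2]=C('a')+0=3+0=3
L[3]='$': occ=0, LF[3]=C('$')+0=0+0=0
L[4]='E': occ=0, LF[4]=C('E')+0=2+0=2
L[5]='b': occ=0, LF[5]=C('b')+0=4+0=4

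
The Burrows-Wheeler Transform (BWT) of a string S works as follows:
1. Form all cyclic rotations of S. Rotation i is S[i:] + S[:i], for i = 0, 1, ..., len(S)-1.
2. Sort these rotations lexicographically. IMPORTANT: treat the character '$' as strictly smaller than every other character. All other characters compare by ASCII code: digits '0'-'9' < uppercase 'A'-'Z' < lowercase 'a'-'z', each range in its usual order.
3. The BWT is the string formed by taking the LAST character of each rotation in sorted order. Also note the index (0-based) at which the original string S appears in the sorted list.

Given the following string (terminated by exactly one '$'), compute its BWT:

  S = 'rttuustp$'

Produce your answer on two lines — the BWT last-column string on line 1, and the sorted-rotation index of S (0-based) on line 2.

All 9 rotations (rotation i = S[i:]+S[:i]):
  rot[0] = rttuustp$
  rot[1] = ttuustp$r
  rot[2] = tuustp$rt
  rot[3] = uustp$rtt
  rot[4] = ustp$rttu
  rot[5] = stp$rttuu
  rot[6] = tp$rttuus
  rot[7] = p$rttuust
  rot[8] = $rttuustp
Sorted (with $ < everything):
  sorted[0] = $rttuustp  (last char: 'p')
  sorted[1] = p$rttuust  (last char: 't')
  sorted[2] = rttuustp$  (last char: '$')
  sorted[3] = stp$rttuu  (last char: 'u')
  sorted[4] = tp$rttuus  (last char: 's')
  sorted[5] = ttuustp$r  (last char: 'r')
  sorted[6] = tuustp$rt  (last char: 't')
  sorted[7] = ustp$rttu  (last char: 'u')
  sorted[8] = uustp$rtt  (last char: 't')
Last column: pt$usrtut
Original string S is at sorted index 2

Answer: pt$usrtut
2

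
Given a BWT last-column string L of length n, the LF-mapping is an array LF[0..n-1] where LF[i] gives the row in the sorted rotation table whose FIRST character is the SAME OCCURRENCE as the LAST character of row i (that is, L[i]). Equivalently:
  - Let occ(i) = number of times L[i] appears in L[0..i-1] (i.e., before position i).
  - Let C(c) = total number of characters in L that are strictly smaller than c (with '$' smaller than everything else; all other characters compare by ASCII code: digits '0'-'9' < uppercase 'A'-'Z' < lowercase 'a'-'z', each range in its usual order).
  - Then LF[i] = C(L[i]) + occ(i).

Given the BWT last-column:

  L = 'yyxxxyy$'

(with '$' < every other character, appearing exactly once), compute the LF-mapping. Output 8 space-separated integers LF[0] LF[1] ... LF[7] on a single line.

Char counts: '$':1, 'x':3, 'y':4
C (first-col start): C('$')=0, C('x')=1, C('y')=4
L[0]='y': occ=0, LF[0]=C('y')+0=4+0=4
L[1]='y': occ=1, LF[1]=C('y')+1=4+1=5
L[2]='x': occ=0, LF[2]=C('x')+0=1+0=1
L[3]='x': occ=1, LF[3]=C('x')+1=1+1=2
L[4]='x': occ=2, LF[4]=C('x')+2=1+2=3
L[5]='y': occ=2, LF[5]=C('y')+2=4+2=6
L[6]='y': occ=3, LF[6]=C('y')+3=4+3=7
L[7]='$': occ=0, LF[7]=C('$')+0=0+0=0

Answer: 4 5 1 2 3 6 7 0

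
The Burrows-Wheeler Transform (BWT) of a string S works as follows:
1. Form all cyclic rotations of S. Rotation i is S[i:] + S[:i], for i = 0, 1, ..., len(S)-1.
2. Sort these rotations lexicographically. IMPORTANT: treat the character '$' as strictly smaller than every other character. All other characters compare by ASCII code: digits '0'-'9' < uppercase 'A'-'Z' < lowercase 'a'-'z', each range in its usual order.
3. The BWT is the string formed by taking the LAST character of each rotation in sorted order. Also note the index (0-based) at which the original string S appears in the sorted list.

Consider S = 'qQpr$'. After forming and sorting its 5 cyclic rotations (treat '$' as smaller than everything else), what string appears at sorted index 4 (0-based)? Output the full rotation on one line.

Answer: r$qQp

Derivation:
All 5 rotations (rotation i = S[i:]+S[:i]):
  rot[0] = qQpr$
  rot[1] = Qpr$q
  rot[2] = pr$qQ
  rot[3] = r$qQp
  rot[4] = $qQpr
Sorted (with $ < everything):
  sorted[0] = $qQpr
  sorted[1] = Qpr$q
  sorted[2] = pr$qQ
  sorted[3] = qQpr$
  sorted[4] = r$qQp
sorted[4] = r$qQp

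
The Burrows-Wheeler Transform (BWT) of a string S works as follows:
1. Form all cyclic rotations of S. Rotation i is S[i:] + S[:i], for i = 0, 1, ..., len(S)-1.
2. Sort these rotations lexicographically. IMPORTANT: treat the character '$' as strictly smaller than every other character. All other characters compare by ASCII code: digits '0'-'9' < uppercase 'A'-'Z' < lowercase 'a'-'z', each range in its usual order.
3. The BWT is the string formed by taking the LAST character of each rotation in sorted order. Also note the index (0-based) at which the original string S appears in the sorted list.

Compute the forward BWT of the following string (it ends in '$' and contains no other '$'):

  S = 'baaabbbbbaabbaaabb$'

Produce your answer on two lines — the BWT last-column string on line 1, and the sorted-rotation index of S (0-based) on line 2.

Answer: bbbabaaaabb$baabbba
11

Derivation:
All 19 rotations (rotation i = S[i:]+S[:i]):
  rot[0] = baaabbbbbaabbaaabb$
  rot[1] = aaabbbbbaabbaaabb$b
  rot[2] = aabbbbbaabbaaabb$ba
  rot[3] = abbbbbaabbaaabb$baa
  rot[4] = bbbbbaabbaaabb$baaa
  rot[5] = bbbbaabbaaabb$baaab
  rot[6] = bbbaabbaaabb$baaabb
  rot[7] = bbaabbaaabb$baaabbb
  rot[8] = baabbaaabb$baaabbbb
  rot[9] = aabbaaabb$baaabbbbb
  rot[10] = abbaaabb$baaabbbbba
  rot[11] = bbaaabb$baaabbbbbaa
  rot[12] = baaabb$baaabbbbbaab
  rot[13] = aaabb$baaabbbbbaabb
  rot[14] = aabb$baaabbbbbaabba
  rot[15] = abb$baaabbbbbaabbaa
  rot[16] = bb$baaabbbbbaabbaaa
  rot[17] = b$baaabbbbbaabbaaab
  rot[18] = $baaabbbbbaabbaaabb
Sorted (with $ < everything):
  sorted[0] = $baaabbbbbaabbaaabb  (last char: 'b')
  sorted[1] = aaabb$baaabbbbbaabb  (last char: 'b')
  sorted[2] = aaabbbbbaabbaaabb$b  (last char: 'b')
  sorted[3] = aabb$baaabbbbbaabba  (last char: 'a')
  sorted[4] = aabbaaabb$baaabbbbb  (last char: 'b')
  sorted[5] = aabbbbbaabbaaabb$ba  (last char: 'a')
  sorted[6] = abb$baaabbbbbaabbaa  (last char: 'a')
  sorted[7] = abbaaabb$baaabbbbba  (last char: 'a')
  sorted[8] = abbbbbaabbaaabb$baa  (last char: 'a')
  sorted[9] = b$baaabbbbbaabbaaab  (last char: 'b')
  sorted[10] = baaabb$baaabbbbbaab  (last char: 'b')
  sorted[11] = baaabbbbbaabbaaabb$  (last char: '$')
  sorted[12] = baabbaaabb$baaabbbb  (last char: 'b')
  sorted[13] = bb$baaabbbbbaabbaaa  (last char: 'a')
  sorted[14] = bbaaabb$baaabbbbbaa  (last char: 'a')
  sorted[15] = bbaabbaaabb$baaabbb  (last char: 'b')
  sorted[16] = bbbaabbaaabb$baaabb  (last char: 'b')
  sorted[17] = bbbbaabbaaabb$baaab  (last char: 'b')
  sorted[18] = bbbbbaabbaaabb$baaa  (last char: 'a')
Last column: bbbabaaaabb$baabbba
Original string S is at sorted index 11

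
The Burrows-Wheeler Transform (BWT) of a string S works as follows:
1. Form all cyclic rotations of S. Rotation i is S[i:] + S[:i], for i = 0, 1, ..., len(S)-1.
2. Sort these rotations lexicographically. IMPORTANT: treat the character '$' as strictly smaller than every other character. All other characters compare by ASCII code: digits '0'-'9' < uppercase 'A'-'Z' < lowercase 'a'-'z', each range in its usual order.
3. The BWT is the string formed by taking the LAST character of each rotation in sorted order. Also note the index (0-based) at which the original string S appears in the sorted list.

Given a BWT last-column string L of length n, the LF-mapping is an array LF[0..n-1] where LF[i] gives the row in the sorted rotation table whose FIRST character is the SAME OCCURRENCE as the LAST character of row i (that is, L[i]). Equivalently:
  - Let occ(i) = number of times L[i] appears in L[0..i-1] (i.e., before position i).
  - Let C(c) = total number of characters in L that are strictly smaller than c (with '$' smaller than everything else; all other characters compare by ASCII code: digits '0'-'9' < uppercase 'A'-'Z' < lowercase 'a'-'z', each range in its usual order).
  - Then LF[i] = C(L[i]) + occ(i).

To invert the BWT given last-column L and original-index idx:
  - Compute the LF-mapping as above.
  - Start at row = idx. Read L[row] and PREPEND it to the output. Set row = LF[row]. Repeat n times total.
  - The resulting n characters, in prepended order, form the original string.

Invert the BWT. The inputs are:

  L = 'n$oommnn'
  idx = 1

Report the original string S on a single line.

Answer: mnomnon$

Derivation:
LF mapping: 3 0 6 7 1 2 4 5
Walk LF starting at row 1, prepending L[row]:
  step 1: row=1, L[1]='$', prepend. Next row=LF[1]=0
  step 2: row=0, L[0]='n', prepend. Next row=LF[0]=3
  step 3: row=3, L[3]='o', prepend. Next row=LF[3]=7
  step 4: row=7, L[7]='n', prepend. Next row=LF[7]=5
  step 5: row=5, L[5]='m', prepend. Next row=LF[5]=2
  step 6: row=2, L[2]='o', prepend. Next row=LF[2]=6
  step 7: row=6, L[6]='n', prepend. Next row=LF[6]=4
  step 8: row=4, L[4]='m', prepend. Next row=LF[4]=1
Reversed output: mnomnon$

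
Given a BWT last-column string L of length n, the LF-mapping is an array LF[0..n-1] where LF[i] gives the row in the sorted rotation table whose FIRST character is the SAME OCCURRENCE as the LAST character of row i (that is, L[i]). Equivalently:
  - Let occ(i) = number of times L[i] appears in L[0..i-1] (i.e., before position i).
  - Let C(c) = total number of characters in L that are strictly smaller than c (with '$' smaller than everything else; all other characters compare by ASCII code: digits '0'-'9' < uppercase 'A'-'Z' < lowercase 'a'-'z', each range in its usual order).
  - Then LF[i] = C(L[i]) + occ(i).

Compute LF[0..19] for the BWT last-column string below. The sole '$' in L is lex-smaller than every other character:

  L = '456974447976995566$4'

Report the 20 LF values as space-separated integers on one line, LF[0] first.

Answer: 1 6 9 16 13 2 3 4 14 17 15 10 18 19 7 8 11 12 0 5

Derivation:
Char counts: '$':1, '4':5, '5':3, '6':4, '7':3, '9':4
C (first-col start): C('$')=0, C('4')=1, C('5')=6, C('6')=9, C('7')=13, C('9')=16
L[0]='4': occ=0, LF[0]=C('4')+0=1+0=1
L[1]='5': occ=0, LF[1]=C('5')+0=6+0=6
L[2]='6': occ=0, LF[2]=C('6')+0=9+0=9
L[3]='9': occ=0, LF[3]=C('9')+0=16+0=16
L[4]='7': occ=0, LF[4]=C('7')+0=13+0=13
L[5]='4': occ=1, LF[5]=C('4')+1=1+1=2
L[6]='4': occ=2, LF[6]=C('4')+2=1+2=3
L[7]='4': occ=3, LF[7]=C('4')+3=1+3=4
L[8]='7': occ=1, LF[8]=C('7')+1=13+1=14
L[9]='9': occ=1, LF[9]=C('9')+1=16+1=17
L[10]='7': occ=2, LF[10]=C('7')+2=13+2=15
L[11]='6': occ=1, LF[11]=C('6')+1=9+1=10
L[12]='9': occ=2, LF[12]=C('9')+2=16+2=18
L[13]='9': occ=3, LF[13]=C('9')+3=16+3=19
L[14]='5': occ=1, LF[14]=C('5')+1=6+1=7
L[15]='5': occ=2, LF[15]=C('5')+2=6+2=8
L[16]='6': occ=2, LF[16]=C('6')+2=9+2=11
L[17]='6': occ=3, LF[17]=C('6')+3=9+3=12
L[18]='$': occ=0, LF[18]=C('$')+0=0+0=0
L[19]='4': occ=4, LF[19]=C('4')+4=1+4=5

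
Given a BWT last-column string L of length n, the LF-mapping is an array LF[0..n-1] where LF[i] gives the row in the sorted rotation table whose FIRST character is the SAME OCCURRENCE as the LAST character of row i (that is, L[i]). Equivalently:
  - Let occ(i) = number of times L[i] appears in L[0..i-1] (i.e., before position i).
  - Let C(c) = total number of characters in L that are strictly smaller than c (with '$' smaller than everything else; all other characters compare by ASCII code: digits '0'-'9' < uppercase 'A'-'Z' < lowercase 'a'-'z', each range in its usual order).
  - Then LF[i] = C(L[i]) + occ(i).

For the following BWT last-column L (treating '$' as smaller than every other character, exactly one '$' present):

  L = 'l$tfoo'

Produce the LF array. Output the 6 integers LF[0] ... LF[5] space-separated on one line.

Char counts: '$':1, 'f':1, 'l':1, 'o':2, 't':1
C (first-col start): C('$')=0, C('f')=1, C('l')=2, C('o')=3, C('t')=5
L[0]='l': occ=0, LF[0]=C('l')+0=2+0=2
L[1]='$': occ=0, LF[1]=C('$')+0=0+0=0
L[2]='t': occ=0, LF[2]=C('t')+0=5+0=5
L[3]='f': occ=0, LF[3]=C('f')+0=1+0=1
L[4]='o': occ=0, LF[4]=C('o')+0=3+0=3
L[5]='o': occ=1, LF[5]=C('o')+1=3+1=4

Answer: 2 0 5 1 3 4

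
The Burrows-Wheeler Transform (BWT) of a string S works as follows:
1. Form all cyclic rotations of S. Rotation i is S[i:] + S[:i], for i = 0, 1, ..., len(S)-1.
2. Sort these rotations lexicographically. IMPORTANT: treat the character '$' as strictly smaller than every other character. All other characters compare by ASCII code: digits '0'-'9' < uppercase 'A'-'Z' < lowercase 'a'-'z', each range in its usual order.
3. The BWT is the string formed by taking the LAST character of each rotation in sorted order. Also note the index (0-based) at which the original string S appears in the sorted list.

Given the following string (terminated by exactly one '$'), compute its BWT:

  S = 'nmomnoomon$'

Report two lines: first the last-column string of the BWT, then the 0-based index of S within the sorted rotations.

Answer: nonoo$mmomn
5

Derivation:
All 11 rotations (rotation i = S[i:]+S[:i]):
  rot[0] = nmomnoomon$
  rot[1] = momnoomon$n
  rot[2] = omnoomon$nm
  rot[3] = mnoomon$nmo
  rot[4] = noomon$nmom
  rot[5] = oomon$nmomn
  rot[6] = omon$nmomno
  rot[7] = mon$nmomnoo
  rot[8] = on$nmomnoom
  rot[9] = n$nmomnoomo
  rot[10] = $nmomnoomon
Sorted (with $ < everything):
  sorted[0] = $nmomnoomon  (last char: 'n')
  sorted[1] = mnoomon$nmo  (last char: 'o')
  sorted[2] = momnoomon$n  (last char: 'n')
  sorted[3] = mon$nmomnoo  (last char: 'o')
  sorted[4] = n$nmomnoomo  (last char: 'o')
  sorted[5] = nmomnoomon$  (last char: '$')
  sorted[6] = noomon$nmom  (last char: 'm')
  sorted[7] = omnoomon$nm  (last char: 'm')
  sorted[8] = omon$nmomno  (last char: 'o')
  sorted[9] = on$nmomnoom  (last char: 'm')
  sorted[10] = oomon$nmomn  (last char: 'n')
Last column: nonoo$mmomn
Original string S is at sorted index 5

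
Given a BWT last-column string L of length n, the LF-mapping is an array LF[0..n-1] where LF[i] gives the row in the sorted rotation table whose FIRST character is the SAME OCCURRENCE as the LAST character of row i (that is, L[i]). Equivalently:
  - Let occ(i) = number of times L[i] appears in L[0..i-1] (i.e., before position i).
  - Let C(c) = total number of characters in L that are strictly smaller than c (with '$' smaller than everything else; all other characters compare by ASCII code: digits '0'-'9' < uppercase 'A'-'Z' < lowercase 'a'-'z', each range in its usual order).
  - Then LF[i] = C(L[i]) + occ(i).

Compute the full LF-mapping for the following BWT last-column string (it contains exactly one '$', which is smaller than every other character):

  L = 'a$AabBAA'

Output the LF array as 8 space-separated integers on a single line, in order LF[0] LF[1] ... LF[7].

Char counts: '$':1, 'A':3, 'B':1, 'a':2, 'b':1
C (first-col start): C('$')=0, C('A')=1, C('B')=4, C('a')=5, C('b')=7
L[0]='a': occ=0, LF[0]=C('a')+0=5+0=5
L[1]='$': occ=0, LF[1]=C('$')+0=0+0=0
L[2]='A': occ=0, LF[2]=C('A')+0=1+0=1
L[3]='a': occ=1, LF[3]=C('a')+1=5+1=6
L[4]='b': occ=0, LF[4]=C('b')+0=7+0=7
L[5]='B': occ=0, LF[5]=C('B')+0=4+0=4
L[6]='A': occ=1, LF[6]=C('A')+1=1+1=2
L[7]='A': occ=2, LF[7]=C('A')+2=1+2=3

Answer: 5 0 1 6 7 4 2 3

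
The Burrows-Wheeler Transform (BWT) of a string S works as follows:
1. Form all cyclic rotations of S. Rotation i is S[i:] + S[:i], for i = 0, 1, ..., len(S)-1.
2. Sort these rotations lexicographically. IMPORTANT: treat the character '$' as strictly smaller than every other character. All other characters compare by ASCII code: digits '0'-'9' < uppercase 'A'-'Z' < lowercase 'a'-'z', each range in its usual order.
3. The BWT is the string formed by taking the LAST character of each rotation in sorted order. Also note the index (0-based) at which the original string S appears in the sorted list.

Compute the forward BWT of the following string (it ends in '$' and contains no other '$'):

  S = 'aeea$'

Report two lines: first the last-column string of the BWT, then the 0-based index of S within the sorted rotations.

All 5 rotations (rotation i = S[i:]+S[:i]):
  rot[0] = aeea$
  rot[1] = eea$a
  rot[2] = ea$ae
  rot[3] = a$aee
  rot[4] = $aeea
Sorted (with $ < everything):
  sorted[0] = $aeea  (last char: 'a')
  sorted[1] = a$aee  (last char: 'e')
  sorted[2] = aeea$  (last char: '$')
  sorted[3] = ea$ae  (last char: 'e')
  sorted[4] = eea$a  (last char: 'a')
Last column: ae$ea
Original string S is at sorted index 2

Answer: ae$ea
2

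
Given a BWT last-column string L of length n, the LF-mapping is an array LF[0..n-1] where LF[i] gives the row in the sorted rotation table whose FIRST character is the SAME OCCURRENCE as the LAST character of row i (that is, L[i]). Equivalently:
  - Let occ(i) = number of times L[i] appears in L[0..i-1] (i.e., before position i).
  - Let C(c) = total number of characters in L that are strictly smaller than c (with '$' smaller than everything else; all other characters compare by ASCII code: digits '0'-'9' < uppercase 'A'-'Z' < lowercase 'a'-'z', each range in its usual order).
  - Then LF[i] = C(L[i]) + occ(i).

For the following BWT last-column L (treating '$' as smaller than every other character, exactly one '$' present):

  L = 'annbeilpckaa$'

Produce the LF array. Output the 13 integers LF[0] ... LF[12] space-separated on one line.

Char counts: '$':1, 'a':3, 'b':1, 'c':1, 'e':1, 'i':1, 'k':1, 'l':1, 'n':2, 'p':1
C (first-col start): C('$')=0, C('a')=1, C('b')=4, C('c')=5, C('e')=6, C('i')=7, C('k')=8, C('l')=9, C('n')=10, C('p')=12
L[0]='a': occ=0, LF[0]=C('a')+0=1+0=1
L[1]='n': occ=0, LF[1]=C('n')+0=10+0=10
L[2]='n': occ=1, LF[2]=C('n')+1=10+1=11
L[3]='b': occ=0, LF[3]=C('b')+0=4+0=4
L[4]='e': occ=0, LF[4]=C('e')+0=6+0=6
L[5]='i': occ=0, LF[5]=C('i')+0=7+0=7
L[6]='l': occ=0, LF[6]=C('l')+0=9+0=9
L[7]='p': occ=0, LF[7]=C('p')+0=12+0=12
L[8]='c': occ=0, LF[8]=C('c')+0=5+0=5
L[9]='k': occ=0, LF[9]=C('k')+0=8+0=8
L[10]='a': occ=1, LF[10]=C('a')+1=1+1=2
L[11]='a': occ=2, LF[11]=C('a')+2=1+2=3
L[12]='$': occ=0, LF[12]=C('$')+0=0+0=0

Answer: 1 10 11 4 6 7 9 12 5 8 2 3 0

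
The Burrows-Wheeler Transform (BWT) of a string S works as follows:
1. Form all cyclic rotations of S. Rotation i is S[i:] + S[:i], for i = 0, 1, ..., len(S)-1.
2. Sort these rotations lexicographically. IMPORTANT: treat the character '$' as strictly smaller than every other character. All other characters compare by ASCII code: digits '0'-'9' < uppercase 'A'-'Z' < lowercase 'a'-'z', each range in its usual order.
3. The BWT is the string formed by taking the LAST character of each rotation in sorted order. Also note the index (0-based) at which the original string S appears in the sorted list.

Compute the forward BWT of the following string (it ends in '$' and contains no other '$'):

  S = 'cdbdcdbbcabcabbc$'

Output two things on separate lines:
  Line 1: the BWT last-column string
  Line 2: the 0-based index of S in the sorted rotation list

Answer: cccadbabdbbbd$ccb
13

Derivation:
All 17 rotations (rotation i = S[i:]+S[:i]):
  rot[0] = cdbdcdbbcabcabbc$
  rot[1] = dbdcdbbcabcabbc$c
  rot[2] = bdcdbbcabcabbc$cd
  rot[3] = dcdbbcabcabbc$cdb
  rot[4] = cdbbcabcabbc$cdbd
  rot[5] = dbbcabcabbc$cdbdc
  rot[6] = bbcabcabbc$cdbdcd
  rot[7] = bcabcabbc$cdbdcdb
  rot[8] = cabcabbc$cdbdcdbb
  rot[9] = abcabbc$cdbdcdbbc
  rot[10] = bcabbc$cdbdcdbbca
  rot[11] = cabbc$cdbdcdbbcab
  rot[12] = abbc$cdbdcdbbcabc
  rot[13] = bbc$cdbdcdbbcabca
  rot[14] = bc$cdbdcdbbcabcab
  rot[15] = c$cdbdcdbbcabcabb
  rot[16] = $cdbdcdbbcabcabbc
Sorted (with $ < everything):
  sorted[0] = $cdbdcdbbcabcabbc  (last char: 'c')
  sorted[1] = abbc$cdbdcdbbcabc  (last char: 'c')
  sorted[2] = abcabbc$cdbdcdbbc  (last char: 'c')
  sorted[3] = bbc$cdbdcdbbcabca  (last char: 'a')
  sorted[4] = bbcabcabbc$cdbdcd  (last char: 'd')
  sorted[5] = bc$cdbdcdbbcabcab  (last char: 'b')
  sorted[6] = bcabbc$cdbdcdbbca  (last char: 'a')
  sorted[7] = bcabcabbc$cdbdcdb  (last char: 'b')
  sorted[8] = bdcdbbcabcabbc$cd  (last char: 'd')
  sorted[9] = c$cdbdcdbbcabcabb  (last char: 'b')
  sorted[10] = cabbc$cdbdcdbbcab  (last char: 'b')
  sorted[11] = cabcabbc$cdbdcdbb  (last char: 'b')
  sorted[12] = cdbbcabcabbc$cdbd  (last char: 'd')
  sorted[13] = cdbdcdbbcabcabbc$  (last char: '$')
  sorted[14] = dbbcabcabbc$cdbdc  (last char: 'c')
  sorted[15] = dbdcdbbcabcabbc$c  (last char: 'c')
  sorted[16] = dcdbbcabcabbc$cdb  (last char: 'b')
Last column: cccadbabdbbbd$ccb
Original string S is at sorted index 13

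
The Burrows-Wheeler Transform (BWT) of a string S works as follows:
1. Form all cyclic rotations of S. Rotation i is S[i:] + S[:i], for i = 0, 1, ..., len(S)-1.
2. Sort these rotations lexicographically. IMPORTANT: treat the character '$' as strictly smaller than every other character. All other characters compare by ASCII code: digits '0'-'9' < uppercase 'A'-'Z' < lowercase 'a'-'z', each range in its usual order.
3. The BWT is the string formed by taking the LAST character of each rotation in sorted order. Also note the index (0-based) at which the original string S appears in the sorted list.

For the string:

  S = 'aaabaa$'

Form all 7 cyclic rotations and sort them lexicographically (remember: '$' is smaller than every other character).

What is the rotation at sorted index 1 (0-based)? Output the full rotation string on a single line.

Answer: a$aaaba

Derivation:
All 7 rotations (rotation i = S[i:]+S[:i]):
  rot[0] = aaabaa$
  rot[1] = aabaa$a
  rot[2] = abaa$aa
  rot[3] = baa$aaa
  rot[4] = aa$aaab
  rot[5] = a$aaaba
  rot[6] = $aaabaa
Sorted (with $ < everything):
  sorted[0] = $aaabaa
  sorted[1] = a$aaaba
  sorted[2] = aa$aaab
  sorted[3] = aaabaa$
  sorted[4] = aabaa$a
  sorted[5] = abaa$aa
  sorted[6] = baa$aaa
sorted[1] = a$aaaba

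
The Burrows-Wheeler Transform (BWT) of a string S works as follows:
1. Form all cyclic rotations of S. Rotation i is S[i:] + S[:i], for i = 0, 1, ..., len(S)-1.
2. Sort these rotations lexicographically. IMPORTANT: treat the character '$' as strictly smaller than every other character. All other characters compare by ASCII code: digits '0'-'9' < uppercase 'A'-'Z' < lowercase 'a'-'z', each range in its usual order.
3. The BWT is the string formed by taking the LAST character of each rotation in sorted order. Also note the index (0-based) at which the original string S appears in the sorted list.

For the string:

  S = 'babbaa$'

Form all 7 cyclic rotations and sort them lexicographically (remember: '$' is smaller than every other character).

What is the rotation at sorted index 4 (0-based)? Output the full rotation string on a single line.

Answer: baa$bab

Derivation:
All 7 rotations (rotation i = S[i:]+S[:i]):
  rot[0] = babbaa$
  rot[1] = abbaa$b
  rot[2] = bbaa$ba
  rot[3] = baa$bab
  rot[4] = aa$babb
  rot[5] = a$babba
  rot[6] = $babbaa
Sorted (with $ < everything):
  sorted[0] = $babbaa
  sorted[1] = a$babba
  sorted[2] = aa$babb
  sorted[3] = abbaa$b
  sorted[4] = baa$bab
  sorted[5] = babbaa$
  sorted[6] = bbaa$ba
sorted[4] = baa$bab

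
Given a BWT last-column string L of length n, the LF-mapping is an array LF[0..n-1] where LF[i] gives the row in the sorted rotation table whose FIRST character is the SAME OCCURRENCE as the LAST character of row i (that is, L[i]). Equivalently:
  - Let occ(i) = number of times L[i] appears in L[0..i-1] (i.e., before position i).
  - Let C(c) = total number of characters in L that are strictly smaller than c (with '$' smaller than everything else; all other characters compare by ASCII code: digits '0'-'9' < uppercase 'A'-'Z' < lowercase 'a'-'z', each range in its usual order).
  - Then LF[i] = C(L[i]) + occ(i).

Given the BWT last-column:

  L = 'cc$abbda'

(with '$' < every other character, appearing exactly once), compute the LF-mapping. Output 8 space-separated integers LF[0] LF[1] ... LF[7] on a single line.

Answer: 5 6 0 1 3 4 7 2

Derivation:
Char counts: '$':1, 'a':2, 'b':2, 'c':2, 'd':1
C (first-col start): C('$')=0, C('a')=1, C('b')=3, C('c')=5, C('d')=7
L[0]='c': occ=0, LF[0]=C('c')+0=5+0=5
L[1]='c': occ=1, LF[1]=C('c')+1=5+1=6
L[2]='$': occ=0, LF[2]=C('$')+0=0+0=0
L[3]='a': occ=0, LF[3]=C('a')+0=1+0=1
L[4]='b': occ=0, LF[4]=C('b')+0=3+0=3
L[5]='b': occ=1, LF[5]=C('b')+1=3+1=4
L[6]='d': occ=0, LF[6]=C('d')+0=7+0=7
L[7]='a': occ=1, LF[7]=C('a')+1=1+1=2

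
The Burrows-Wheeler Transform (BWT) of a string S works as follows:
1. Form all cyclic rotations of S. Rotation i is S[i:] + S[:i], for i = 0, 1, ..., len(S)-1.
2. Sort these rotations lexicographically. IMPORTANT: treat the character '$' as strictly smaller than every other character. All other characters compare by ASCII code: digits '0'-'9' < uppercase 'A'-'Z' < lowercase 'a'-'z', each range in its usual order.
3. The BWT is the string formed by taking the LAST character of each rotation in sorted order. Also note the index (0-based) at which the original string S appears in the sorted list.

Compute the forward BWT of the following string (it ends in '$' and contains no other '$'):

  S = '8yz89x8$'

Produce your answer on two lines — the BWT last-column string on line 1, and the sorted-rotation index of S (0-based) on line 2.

All 8 rotations (rotation i = S[i:]+S[:i]):
  rot[0] = 8yz89x8$
  rot[1] = yz89x8$8
  rot[2] = z89x8$8y
  rot[3] = 89x8$8yz
  rot[4] = 9x8$8yz8
  rot[5] = x8$8yz89
  rot[6] = 8$8yz89x
  rot[7] = $8yz89x8
Sorted (with $ < everything):
  sorted[0] = $8yz89x8  (last char: '8')
  sorted[1] = 8$8yz89x  (last char: 'x')
  sorted[2] = 89x8$8yz  (last char: 'z')
  sorted[3] = 8yz89x8$  (last char: '$')
  sorted[4] = 9x8$8yz8  (last char: '8')
  sorted[5] = x8$8yz89  (last char: '9')
  sorted[6] = yz89x8$8  (last char: '8')
  sorted[7] = z89x8$8y  (last char: 'y')
Last column: 8xz$898y
Original string S is at sorted index 3

Answer: 8xz$898y
3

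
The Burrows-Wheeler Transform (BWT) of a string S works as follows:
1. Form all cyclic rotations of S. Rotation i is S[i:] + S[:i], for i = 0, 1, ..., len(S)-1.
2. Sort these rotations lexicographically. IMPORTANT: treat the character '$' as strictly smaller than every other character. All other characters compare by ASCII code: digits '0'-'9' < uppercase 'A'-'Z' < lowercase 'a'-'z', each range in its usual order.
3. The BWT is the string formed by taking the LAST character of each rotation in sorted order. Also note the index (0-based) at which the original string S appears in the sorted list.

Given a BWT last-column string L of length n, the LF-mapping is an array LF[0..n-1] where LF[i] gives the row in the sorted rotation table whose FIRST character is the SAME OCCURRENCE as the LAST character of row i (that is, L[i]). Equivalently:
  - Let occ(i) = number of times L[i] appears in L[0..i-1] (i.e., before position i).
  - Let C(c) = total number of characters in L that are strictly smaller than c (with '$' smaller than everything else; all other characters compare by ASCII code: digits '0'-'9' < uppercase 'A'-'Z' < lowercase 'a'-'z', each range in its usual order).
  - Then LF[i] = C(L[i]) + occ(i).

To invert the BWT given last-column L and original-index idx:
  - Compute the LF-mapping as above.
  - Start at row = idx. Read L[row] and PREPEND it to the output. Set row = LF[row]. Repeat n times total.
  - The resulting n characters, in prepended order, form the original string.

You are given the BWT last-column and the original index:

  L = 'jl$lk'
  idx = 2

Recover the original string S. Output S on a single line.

Answer: kllj$

Derivation:
LF mapping: 1 3 0 4 2
Walk LF starting at row 2, prepending L[row]:
  step 1: row=2, L[2]='$', prepend. Next row=LF[2]=0
  step 2: row=0, L[0]='j', prepend. Next row=LF[0]=1
  step 3: row=1, L[1]='l', prepend. Next row=LF[1]=3
  step 4: row=3, L[3]='l', prepend. Next row=LF[3]=4
  step 5: row=4, L[4]='k', prepend. Next row=LF[4]=2
Reversed output: kllj$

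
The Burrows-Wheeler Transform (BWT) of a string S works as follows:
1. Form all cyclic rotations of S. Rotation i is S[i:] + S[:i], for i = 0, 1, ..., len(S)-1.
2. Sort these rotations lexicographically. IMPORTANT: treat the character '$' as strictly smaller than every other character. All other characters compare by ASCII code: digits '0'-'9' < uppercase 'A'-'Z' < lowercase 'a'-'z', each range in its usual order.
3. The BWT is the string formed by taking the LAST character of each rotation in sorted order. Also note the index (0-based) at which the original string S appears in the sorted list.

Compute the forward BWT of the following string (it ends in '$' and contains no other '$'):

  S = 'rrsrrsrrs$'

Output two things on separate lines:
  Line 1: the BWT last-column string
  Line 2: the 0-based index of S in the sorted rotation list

All 10 rotations (rotation i = S[i:]+S[:i]):
  rot[0] = rrsrrsrrs$
  rot[1] = rsrrsrrs$r
  rot[2] = srrsrrs$rr
  rot[3] = rrsrrs$rrs
  rot[4] = rsrrs$rrsr
  rot[5] = srrs$rrsrr
  rot[6] = rrs$rrsrrs
  rot[7] = rs$rrsrrsr
  rot[8] = s$rrsrrsrr
  rot[9] = $rrsrrsrrs
Sorted (with $ < everything):
  sorted[0] = $rrsrrsrrs  (last char: 's')
  sorted[1] = rrs$rrsrrs  (last char: 's')
  sorted[2] = rrsrrs$rrs  (last char: 's')
  sorted[3] = rrsrrsrrs$  (last char: '$')
  sorted[4] = rs$rrsrrsr  (last char: 'r')
  sorted[5] = rsrrs$rrsr  (last char: 'r')
  sorted[6] = rsrrsrrs$r  (last char: 'r')
  sorted[7] = s$rrsrrsrr  (last char: 'r')
  sorted[8] = srrs$rrsrr  (last char: 'r')
  sorted[9] = srrsrrs$rr  (last char: 'r')
Last column: sss$rrrrrr
Original string S is at sorted index 3

Answer: sss$rrrrrr
3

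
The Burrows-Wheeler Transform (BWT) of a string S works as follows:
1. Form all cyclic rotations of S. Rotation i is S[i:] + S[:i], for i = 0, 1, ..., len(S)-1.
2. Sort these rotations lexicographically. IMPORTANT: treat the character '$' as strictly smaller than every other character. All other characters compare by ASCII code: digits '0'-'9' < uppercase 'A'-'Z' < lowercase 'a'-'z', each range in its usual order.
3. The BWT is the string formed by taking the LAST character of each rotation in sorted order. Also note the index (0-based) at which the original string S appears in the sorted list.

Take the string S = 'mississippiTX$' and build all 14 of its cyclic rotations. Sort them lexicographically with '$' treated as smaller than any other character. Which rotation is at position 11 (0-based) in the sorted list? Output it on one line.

Answer: sissippiTX$mis

Derivation:
All 14 rotations (rotation i = S[i:]+S[:i]):
  rot[0] = mississippiTX$
  rot[1] = ississippiTX$m
  rot[2] = ssissippiTX$mi
  rot[3] = sissippiTX$mis
  rot[4] = issippiTX$miss
  rot[5] = ssippiTX$missi
  rot[6] = sippiTX$missis
  rot[7] = ippiTX$mississ
  rot[8] = ppiTX$mississi
  rot[9] = piTX$mississip
  rot[10] = iTX$mississipp
  rot[11] = TX$mississippi
  rot[12] = X$mississippiT
  rot[13] = $mississippiTX
Sorted (with $ < everything):
  sorted[0] = $mississippiTX
  sorted[1] = TX$mississippi
  sorted[2] = X$mississippiT
  sorted[3] = iTX$mississipp
  sorted[4] = ippiTX$mississ
  sorted[5] = issippiTX$miss
  sorted[6] = ississippiTX$m
  sorted[7] = mississippiTX$
  sorted[8] = piTX$mississip
  sorted[9] = ppiTX$mississi
  sorted[10] = sippiTX$missis
  sorted[11] = sissippiTX$mis
  sorted[12] = ssippiTX$missi
  sorted[13] = ssissippiTX$mi
sorted[11] = sissippiTX$mis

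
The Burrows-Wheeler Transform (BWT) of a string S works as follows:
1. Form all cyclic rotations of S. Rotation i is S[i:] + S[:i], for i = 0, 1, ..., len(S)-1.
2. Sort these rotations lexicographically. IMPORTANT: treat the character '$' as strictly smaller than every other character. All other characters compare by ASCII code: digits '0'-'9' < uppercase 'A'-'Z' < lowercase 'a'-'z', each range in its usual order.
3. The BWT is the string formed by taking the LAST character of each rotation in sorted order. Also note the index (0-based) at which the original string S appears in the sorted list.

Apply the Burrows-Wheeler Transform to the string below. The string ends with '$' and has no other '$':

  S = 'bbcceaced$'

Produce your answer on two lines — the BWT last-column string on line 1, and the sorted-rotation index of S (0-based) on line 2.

Answer: de$bbcaecc
2

Derivation:
All 10 rotations (rotation i = S[i:]+S[:i]):
  rot[0] = bbcceaced$
  rot[1] = bcceaced$b
  rot[2] = cceaced$bb
  rot[3] = ceaced$bbc
  rot[4] = eaced$bbcc
  rot[5] = aced$bbcce
  rot[6] = ced$bbccea
  rot[7] = ed$bbcceac
  rot[8] = d$bbcceace
  rot[9] = $bbcceaced
Sorted (with $ < everything):
  sorted[0] = $bbcceaced  (last char: 'd')
  sorted[1] = aced$bbcce  (last char: 'e')
  sorted[2] = bbcceaced$  (last char: '$')
  sorted[3] = bcceaced$b  (last char: 'b')
  sorted[4] = cceaced$bb  (last char: 'b')
  sorted[5] = ceaced$bbc  (last char: 'c')
  sorted[6] = ced$bbccea  (last char: 'a')
  sorted[7] = d$bbcceace  (last char: 'e')
  sorted[8] = eaced$bbcc  (last char: 'c')
  sorted[9] = ed$bbcceac  (last char: 'c')
Last column: de$bbcaecc
Original string S is at sorted index 2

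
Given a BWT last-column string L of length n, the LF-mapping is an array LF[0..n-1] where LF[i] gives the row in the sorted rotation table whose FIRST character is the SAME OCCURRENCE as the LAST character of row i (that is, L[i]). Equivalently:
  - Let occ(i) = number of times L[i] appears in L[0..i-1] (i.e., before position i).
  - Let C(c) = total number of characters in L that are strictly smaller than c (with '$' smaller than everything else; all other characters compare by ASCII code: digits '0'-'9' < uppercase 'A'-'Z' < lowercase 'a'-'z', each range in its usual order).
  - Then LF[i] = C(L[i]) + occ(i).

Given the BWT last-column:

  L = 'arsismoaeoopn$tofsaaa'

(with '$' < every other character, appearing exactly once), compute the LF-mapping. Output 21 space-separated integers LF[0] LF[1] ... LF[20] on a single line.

Answer: 1 16 17 8 18 9 11 2 6 12 13 15 10 0 20 14 7 19 3 4 5

Derivation:
Char counts: '$':1, 'a':5, 'e':1, 'f':1, 'i':1, 'm':1, 'n':1, 'o':4, 'p':1, 'r':1, 's':3, 't':1
C (first-col start): C('$')=0, C('a')=1, C('e')=6, C('f')=7, C('i')=8, C('m')=9, C('n')=10, C('o')=11, C('p')=15, C('r')=16, C('s')=17, C('t')=20
L[0]='a': occ=0, LF[0]=C('a')+0=1+0=1
L[1]='r': occ=0, LF[1]=C('r')+0=16+0=16
L[2]='s': occ=0, LF[2]=C('s')+0=17+0=17
L[3]='i': occ=0, LF[3]=C('i')+0=8+0=8
L[4]='s': occ=1, LF[4]=C('s')+1=17+1=18
L[5]='m': occ=0, LF[5]=C('m')+0=9+0=9
L[6]='o': occ=0, LF[6]=C('o')+0=11+0=11
L[7]='a': occ=1, LF[7]=C('a')+1=1+1=2
L[8]='e': occ=0, LF[8]=C('e')+0=6+0=6
L[9]='o': occ=1, LF[9]=C('o')+1=11+1=12
L[10]='o': occ=2, LF[10]=C('o')+2=11+2=13
L[11]='p': occ=0, LF[11]=C('p')+0=15+0=15
L[12]='n': occ=0, LF[12]=C('n')+0=10+0=10
L[13]='$': occ=0, LF[13]=C('$')+0=0+0=0
L[14]='t': occ=0, LF[14]=C('t')+0=20+0=20
L[15]='o': occ=3, LF[15]=C('o')+3=11+3=14
L[16]='f': occ=0, LF[16]=C('f')+0=7+0=7
L[17]='s': occ=2, LF[17]=C('s')+2=17+2=19
L[18]='a': occ=2, LF[18]=C('a')+2=1+2=3
L[19]='a': occ=3, LF[19]=C('a')+3=1+3=4
L[20]='a': occ=4, LF[20]=C('a')+4=1+4=5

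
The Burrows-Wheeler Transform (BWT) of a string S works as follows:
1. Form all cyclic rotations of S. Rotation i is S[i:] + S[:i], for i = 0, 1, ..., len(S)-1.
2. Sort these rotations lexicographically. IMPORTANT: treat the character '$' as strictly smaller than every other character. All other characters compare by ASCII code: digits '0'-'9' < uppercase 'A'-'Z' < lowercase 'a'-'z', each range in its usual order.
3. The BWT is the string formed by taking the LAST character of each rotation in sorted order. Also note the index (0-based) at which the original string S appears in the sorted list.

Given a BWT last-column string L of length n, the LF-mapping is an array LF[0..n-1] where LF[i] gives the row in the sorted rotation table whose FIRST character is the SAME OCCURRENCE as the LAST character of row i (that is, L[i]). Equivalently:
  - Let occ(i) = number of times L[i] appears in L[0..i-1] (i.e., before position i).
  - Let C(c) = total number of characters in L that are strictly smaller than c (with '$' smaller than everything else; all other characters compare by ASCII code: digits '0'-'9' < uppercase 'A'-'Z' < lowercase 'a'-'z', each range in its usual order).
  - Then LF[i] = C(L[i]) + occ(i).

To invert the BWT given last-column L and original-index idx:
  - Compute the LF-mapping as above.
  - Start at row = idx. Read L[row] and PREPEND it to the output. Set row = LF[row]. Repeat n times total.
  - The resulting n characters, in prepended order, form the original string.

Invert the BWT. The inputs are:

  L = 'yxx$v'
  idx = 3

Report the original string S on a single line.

LF mapping: 4 2 3 0 1
Walk LF starting at row 3, prepending L[row]:
  step 1: row=3, L[3]='$', prepend. Next row=LF[3]=0
  step 2: row=0, L[0]='y', prepend. Next row=LF[0]=4
  step 3: row=4, L[4]='v', prepend. Next row=LF[4]=1
  step 4: row=1, L[1]='x', prepend. Next row=LF[1]=2
  step 5: row=2, L[2]='x', prepend. Next row=LF[2]=3
Reversed output: xxvy$

Answer: xxvy$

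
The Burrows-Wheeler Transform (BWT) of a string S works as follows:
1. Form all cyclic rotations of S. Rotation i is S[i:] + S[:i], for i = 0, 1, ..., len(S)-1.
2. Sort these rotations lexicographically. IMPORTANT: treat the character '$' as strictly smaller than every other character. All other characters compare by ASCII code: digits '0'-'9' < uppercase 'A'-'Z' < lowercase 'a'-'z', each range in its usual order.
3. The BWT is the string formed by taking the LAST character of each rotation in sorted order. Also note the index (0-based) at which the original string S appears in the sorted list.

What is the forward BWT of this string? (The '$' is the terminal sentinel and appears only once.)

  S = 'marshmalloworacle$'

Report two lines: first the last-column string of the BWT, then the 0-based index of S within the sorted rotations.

Answer: ermmalscalh$wloaro
11

Derivation:
All 18 rotations (rotation i = S[i:]+S[:i]):
  rot[0] = marshmalloworacle$
  rot[1] = arshmalloworacle$m
  rot[2] = rshmalloworacle$ma
  rot[3] = shmalloworacle$mar
  rot[4] = hmalloworacle$mars
  rot[5] = malloworacle$marsh
  rot[6] = alloworacle$marshm
  rot[7] = lloworacle$marshma
  rot[8] = loworacle$marshmal
  rot[9] = oworacle$marshmall
  rot[10] = woracle$marshmallo
  rot[11] = oracle$marshmallow
  rot[12] = racle$marshmallowo
  rot[13] = acle$marshmallowor
  rot[14] = cle$marshmallowora
  rot[15] = le$marshmalloworac
  rot[16] = e$marshmalloworacl
  rot[17] = $marshmalloworacle
Sorted (with $ < everything):
  sorted[0] = $marshmalloworacle  (last char: 'e')
  sorted[1] = acle$marshmallowor  (last char: 'r')
  sorted[2] = alloworacle$marshm  (last char: 'm')
  sorted[3] = arshmalloworacle$m  (last char: 'm')
  sorted[4] = cle$marshmallowora  (last char: 'a')
  sorted[5] = e$marshmalloworacl  (last char: 'l')
  sorted[6] = hmalloworacle$mars  (last char: 's')
  sorted[7] = le$marshmalloworac  (last char: 'c')
  sorted[8] = lloworacle$marshma  (last char: 'a')
  sorted[9] = loworacle$marshmal  (last char: 'l')
  sorted[10] = malloworacle$marsh  (last char: 'h')
  sorted[11] = marshmalloworacle$  (last char: '$')
  sorted[12] = oracle$marshmallow  (last char: 'w')
  sorted[13] = oworacle$marshmall  (last char: 'l')
  sorted[14] = racle$marshmallowo  (last char: 'o')
  sorted[15] = rshmalloworacle$ma  (last char: 'a')
  sorted[16] = shmalloworacle$mar  (last char: 'r')
  sorted[17] = woracle$marshmallo  (last char: 'o')
Last column: ermmalscalh$wloaro
Original string S is at sorted index 11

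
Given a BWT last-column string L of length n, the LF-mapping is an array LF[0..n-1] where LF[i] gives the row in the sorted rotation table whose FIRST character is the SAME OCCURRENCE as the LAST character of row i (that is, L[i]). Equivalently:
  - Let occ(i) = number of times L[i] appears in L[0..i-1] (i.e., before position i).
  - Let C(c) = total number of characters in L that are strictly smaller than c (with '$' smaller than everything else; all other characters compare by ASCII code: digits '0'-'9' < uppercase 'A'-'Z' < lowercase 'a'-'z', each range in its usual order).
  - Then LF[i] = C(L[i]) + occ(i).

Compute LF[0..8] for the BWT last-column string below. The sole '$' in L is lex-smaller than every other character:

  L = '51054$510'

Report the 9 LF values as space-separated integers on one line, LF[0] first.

Char counts: '$':1, '0':2, '1':2, '4':1, '5':3
C (first-col start): C('$')=0, C('0')=1, C('1')=3, C('4')=5, C('5')=6
L[0]='5': occ=0, LF[0]=C('5')+0=6+0=6
L[1]='1': occ=0, LF[1]=C('1')+0=3+0=3
L[2]='0': occ=0, LF[2]=C('0')+0=1+0=1
L[3]='5': occ=1, LF[3]=C('5')+1=6+1=7
L[4]='4': occ=0, LF[4]=C('4')+0=5+0=5
L[5]='$': occ=0, LF[5]=C('$')+0=0+0=0
L[6]='5': occ=2, LF[6]=C('5')+2=6+2=8
L[7]='1': occ=1, LF[7]=C('1')+1=3+1=4
L[8]='0': occ=1, LF[8]=C('0')+1=1+1=2

Answer: 6 3 1 7 5 0 8 4 2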